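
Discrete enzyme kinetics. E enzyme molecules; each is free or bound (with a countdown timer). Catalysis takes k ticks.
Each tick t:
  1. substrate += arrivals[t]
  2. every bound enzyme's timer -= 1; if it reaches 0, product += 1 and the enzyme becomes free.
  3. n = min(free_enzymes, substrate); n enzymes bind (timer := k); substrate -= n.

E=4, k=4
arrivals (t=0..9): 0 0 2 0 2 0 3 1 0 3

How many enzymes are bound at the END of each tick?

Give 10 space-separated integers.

Answer: 0 0 2 2 4 4 4 4 4 4

Derivation:
t=0: arr=0 -> substrate=0 bound=0 product=0
t=1: arr=0 -> substrate=0 bound=0 product=0
t=2: arr=2 -> substrate=0 bound=2 product=0
t=3: arr=0 -> substrate=0 bound=2 product=0
t=4: arr=2 -> substrate=0 bound=4 product=0
t=5: arr=0 -> substrate=0 bound=4 product=0
t=6: arr=3 -> substrate=1 bound=4 product=2
t=7: arr=1 -> substrate=2 bound=4 product=2
t=8: arr=0 -> substrate=0 bound=4 product=4
t=9: arr=3 -> substrate=3 bound=4 product=4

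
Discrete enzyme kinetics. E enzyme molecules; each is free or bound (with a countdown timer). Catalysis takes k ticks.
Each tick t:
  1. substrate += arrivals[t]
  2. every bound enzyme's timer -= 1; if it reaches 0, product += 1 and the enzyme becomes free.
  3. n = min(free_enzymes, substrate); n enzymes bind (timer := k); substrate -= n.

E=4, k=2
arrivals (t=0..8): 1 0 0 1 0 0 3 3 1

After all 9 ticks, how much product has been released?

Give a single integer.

Answer: 5

Derivation:
t=0: arr=1 -> substrate=0 bound=1 product=0
t=1: arr=0 -> substrate=0 bound=1 product=0
t=2: arr=0 -> substrate=0 bound=0 product=1
t=3: arr=1 -> substrate=0 bound=1 product=1
t=4: arr=0 -> substrate=0 bound=1 product=1
t=5: arr=0 -> substrate=0 bound=0 product=2
t=6: arr=3 -> substrate=0 bound=3 product=2
t=7: arr=3 -> substrate=2 bound=4 product=2
t=8: arr=1 -> substrate=0 bound=4 product=5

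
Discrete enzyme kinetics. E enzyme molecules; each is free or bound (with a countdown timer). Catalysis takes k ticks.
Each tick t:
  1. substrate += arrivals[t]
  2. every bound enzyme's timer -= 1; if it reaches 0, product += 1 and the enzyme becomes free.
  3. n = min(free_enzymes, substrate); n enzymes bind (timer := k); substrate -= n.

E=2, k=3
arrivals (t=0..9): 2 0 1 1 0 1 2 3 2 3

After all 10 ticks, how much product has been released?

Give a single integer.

Answer: 6

Derivation:
t=0: arr=2 -> substrate=0 bound=2 product=0
t=1: arr=0 -> substrate=0 bound=2 product=0
t=2: arr=1 -> substrate=1 bound=2 product=0
t=3: arr=1 -> substrate=0 bound=2 product=2
t=4: arr=0 -> substrate=0 bound=2 product=2
t=5: arr=1 -> substrate=1 bound=2 product=2
t=6: arr=2 -> substrate=1 bound=2 product=4
t=7: arr=3 -> substrate=4 bound=2 product=4
t=8: arr=2 -> substrate=6 bound=2 product=4
t=9: arr=3 -> substrate=7 bound=2 product=6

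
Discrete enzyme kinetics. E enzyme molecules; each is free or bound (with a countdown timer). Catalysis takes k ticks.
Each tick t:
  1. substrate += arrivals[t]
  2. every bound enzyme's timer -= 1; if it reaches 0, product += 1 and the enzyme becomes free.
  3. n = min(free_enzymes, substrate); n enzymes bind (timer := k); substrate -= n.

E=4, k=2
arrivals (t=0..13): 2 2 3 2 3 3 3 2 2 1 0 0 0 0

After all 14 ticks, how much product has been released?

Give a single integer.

Answer: 23

Derivation:
t=0: arr=2 -> substrate=0 bound=2 product=0
t=1: arr=2 -> substrate=0 bound=4 product=0
t=2: arr=3 -> substrate=1 bound=4 product=2
t=3: arr=2 -> substrate=1 bound=4 product=4
t=4: arr=3 -> substrate=2 bound=4 product=6
t=5: arr=3 -> substrate=3 bound=4 product=8
t=6: arr=3 -> substrate=4 bound=4 product=10
t=7: arr=2 -> substrate=4 bound=4 product=12
t=8: arr=2 -> substrate=4 bound=4 product=14
t=9: arr=1 -> substrate=3 bound=4 product=16
t=10: arr=0 -> substrate=1 bound=4 product=18
t=11: arr=0 -> substrate=0 bound=3 product=20
t=12: arr=0 -> substrate=0 bound=1 product=22
t=13: arr=0 -> substrate=0 bound=0 product=23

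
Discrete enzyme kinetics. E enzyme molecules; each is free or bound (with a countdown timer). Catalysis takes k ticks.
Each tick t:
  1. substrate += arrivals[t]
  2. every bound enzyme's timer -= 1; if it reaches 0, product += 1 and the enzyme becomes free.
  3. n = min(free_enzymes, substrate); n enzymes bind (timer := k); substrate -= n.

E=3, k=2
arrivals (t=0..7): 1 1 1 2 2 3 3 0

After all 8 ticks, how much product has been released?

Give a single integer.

t=0: arr=1 -> substrate=0 bound=1 product=0
t=1: arr=1 -> substrate=0 bound=2 product=0
t=2: arr=1 -> substrate=0 bound=2 product=1
t=3: arr=2 -> substrate=0 bound=3 product=2
t=4: arr=2 -> substrate=1 bound=3 product=3
t=5: arr=3 -> substrate=2 bound=3 product=5
t=6: arr=3 -> substrate=4 bound=3 product=6
t=7: arr=0 -> substrate=2 bound=3 product=8

Answer: 8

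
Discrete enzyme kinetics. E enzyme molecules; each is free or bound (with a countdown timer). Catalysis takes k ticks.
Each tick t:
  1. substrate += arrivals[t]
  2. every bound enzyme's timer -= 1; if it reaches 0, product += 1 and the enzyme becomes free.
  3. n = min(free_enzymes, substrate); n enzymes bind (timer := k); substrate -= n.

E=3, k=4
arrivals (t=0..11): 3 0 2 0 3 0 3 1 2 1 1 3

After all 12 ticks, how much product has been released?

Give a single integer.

t=0: arr=3 -> substrate=0 bound=3 product=0
t=1: arr=0 -> substrate=0 bound=3 product=0
t=2: arr=2 -> substrate=2 bound=3 product=0
t=3: arr=0 -> substrate=2 bound=3 product=0
t=4: arr=3 -> substrate=2 bound=3 product=3
t=5: arr=0 -> substrate=2 bound=3 product=3
t=6: arr=3 -> substrate=5 bound=3 product=3
t=7: arr=1 -> substrate=6 bound=3 product=3
t=8: arr=2 -> substrate=5 bound=3 product=6
t=9: arr=1 -> substrate=6 bound=3 product=6
t=10: arr=1 -> substrate=7 bound=3 product=6
t=11: arr=3 -> substrate=10 bound=3 product=6

Answer: 6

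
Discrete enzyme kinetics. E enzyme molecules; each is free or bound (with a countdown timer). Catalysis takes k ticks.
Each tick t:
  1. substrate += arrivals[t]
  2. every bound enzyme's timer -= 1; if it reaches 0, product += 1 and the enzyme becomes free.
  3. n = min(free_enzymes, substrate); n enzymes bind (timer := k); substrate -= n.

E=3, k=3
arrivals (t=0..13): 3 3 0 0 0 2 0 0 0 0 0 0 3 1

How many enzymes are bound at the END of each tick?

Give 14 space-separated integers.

t=0: arr=3 -> substrate=0 bound=3 product=0
t=1: arr=3 -> substrate=3 bound=3 product=0
t=2: arr=0 -> substrate=3 bound=3 product=0
t=3: arr=0 -> substrate=0 bound=3 product=3
t=4: arr=0 -> substrate=0 bound=3 product=3
t=5: arr=2 -> substrate=2 bound=3 product=3
t=6: arr=0 -> substrate=0 bound=2 product=6
t=7: arr=0 -> substrate=0 bound=2 product=6
t=8: arr=0 -> substrate=0 bound=2 product=6
t=9: arr=0 -> substrate=0 bound=0 product=8
t=10: arr=0 -> substrate=0 bound=0 product=8
t=11: arr=0 -> substrate=0 bound=0 product=8
t=12: arr=3 -> substrate=0 bound=3 product=8
t=13: arr=1 -> substrate=1 bound=3 product=8

Answer: 3 3 3 3 3 3 2 2 2 0 0 0 3 3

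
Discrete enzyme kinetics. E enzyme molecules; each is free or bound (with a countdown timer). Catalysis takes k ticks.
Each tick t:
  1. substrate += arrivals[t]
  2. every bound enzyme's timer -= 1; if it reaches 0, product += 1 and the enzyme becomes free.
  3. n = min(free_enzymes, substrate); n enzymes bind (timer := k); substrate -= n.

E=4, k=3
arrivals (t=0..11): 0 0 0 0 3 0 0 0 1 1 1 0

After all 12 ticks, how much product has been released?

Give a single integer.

t=0: arr=0 -> substrate=0 bound=0 product=0
t=1: arr=0 -> substrate=0 bound=0 product=0
t=2: arr=0 -> substrate=0 bound=0 product=0
t=3: arr=0 -> substrate=0 bound=0 product=0
t=4: arr=3 -> substrate=0 bound=3 product=0
t=5: arr=0 -> substrate=0 bound=3 product=0
t=6: arr=0 -> substrate=0 bound=3 product=0
t=7: arr=0 -> substrate=0 bound=0 product=3
t=8: arr=1 -> substrate=0 bound=1 product=3
t=9: arr=1 -> substrate=0 bound=2 product=3
t=10: arr=1 -> substrate=0 bound=3 product=3
t=11: arr=0 -> substrate=0 bound=2 product=4

Answer: 4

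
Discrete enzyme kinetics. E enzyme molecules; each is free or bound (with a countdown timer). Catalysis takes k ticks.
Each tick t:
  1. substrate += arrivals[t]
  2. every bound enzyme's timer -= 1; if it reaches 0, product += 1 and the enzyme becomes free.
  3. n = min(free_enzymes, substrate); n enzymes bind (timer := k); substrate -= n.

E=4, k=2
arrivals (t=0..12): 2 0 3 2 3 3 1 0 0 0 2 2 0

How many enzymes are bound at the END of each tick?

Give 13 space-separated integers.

Answer: 2 2 3 4 4 4 4 4 1 0 2 4 2

Derivation:
t=0: arr=2 -> substrate=0 bound=2 product=0
t=1: arr=0 -> substrate=0 bound=2 product=0
t=2: arr=3 -> substrate=0 bound=3 product=2
t=3: arr=2 -> substrate=1 bound=4 product=2
t=4: arr=3 -> substrate=1 bound=4 product=5
t=5: arr=3 -> substrate=3 bound=4 product=6
t=6: arr=1 -> substrate=1 bound=4 product=9
t=7: arr=0 -> substrate=0 bound=4 product=10
t=8: arr=0 -> substrate=0 bound=1 product=13
t=9: arr=0 -> substrate=0 bound=0 product=14
t=10: arr=2 -> substrate=0 bound=2 product=14
t=11: arr=2 -> substrate=0 bound=4 product=14
t=12: arr=0 -> substrate=0 bound=2 product=16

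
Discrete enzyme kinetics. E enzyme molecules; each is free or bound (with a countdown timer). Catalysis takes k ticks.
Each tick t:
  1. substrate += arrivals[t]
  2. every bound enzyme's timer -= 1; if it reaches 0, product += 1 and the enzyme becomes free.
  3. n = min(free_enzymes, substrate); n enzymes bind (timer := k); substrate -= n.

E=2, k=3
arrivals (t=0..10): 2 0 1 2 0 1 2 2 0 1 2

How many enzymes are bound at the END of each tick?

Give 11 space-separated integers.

Answer: 2 2 2 2 2 2 2 2 2 2 2

Derivation:
t=0: arr=2 -> substrate=0 bound=2 product=0
t=1: arr=0 -> substrate=0 bound=2 product=0
t=2: arr=1 -> substrate=1 bound=2 product=0
t=3: arr=2 -> substrate=1 bound=2 product=2
t=4: arr=0 -> substrate=1 bound=2 product=2
t=5: arr=1 -> substrate=2 bound=2 product=2
t=6: arr=2 -> substrate=2 bound=2 product=4
t=7: arr=2 -> substrate=4 bound=2 product=4
t=8: arr=0 -> substrate=4 bound=2 product=4
t=9: arr=1 -> substrate=3 bound=2 product=6
t=10: arr=2 -> substrate=5 bound=2 product=6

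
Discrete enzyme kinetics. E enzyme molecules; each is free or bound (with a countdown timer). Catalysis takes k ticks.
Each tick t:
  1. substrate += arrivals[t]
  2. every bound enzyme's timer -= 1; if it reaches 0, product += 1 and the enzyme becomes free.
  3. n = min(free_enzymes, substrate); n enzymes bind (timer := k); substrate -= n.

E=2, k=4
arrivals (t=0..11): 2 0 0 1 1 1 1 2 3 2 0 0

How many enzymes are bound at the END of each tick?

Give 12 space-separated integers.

Answer: 2 2 2 2 2 2 2 2 2 2 2 2

Derivation:
t=0: arr=2 -> substrate=0 bound=2 product=0
t=1: arr=0 -> substrate=0 bound=2 product=0
t=2: arr=0 -> substrate=0 bound=2 product=0
t=3: arr=1 -> substrate=1 bound=2 product=0
t=4: arr=1 -> substrate=0 bound=2 product=2
t=5: arr=1 -> substrate=1 bound=2 product=2
t=6: arr=1 -> substrate=2 bound=2 product=2
t=7: arr=2 -> substrate=4 bound=2 product=2
t=8: arr=3 -> substrate=5 bound=2 product=4
t=9: arr=2 -> substrate=7 bound=2 product=4
t=10: arr=0 -> substrate=7 bound=2 product=4
t=11: arr=0 -> substrate=7 bound=2 product=4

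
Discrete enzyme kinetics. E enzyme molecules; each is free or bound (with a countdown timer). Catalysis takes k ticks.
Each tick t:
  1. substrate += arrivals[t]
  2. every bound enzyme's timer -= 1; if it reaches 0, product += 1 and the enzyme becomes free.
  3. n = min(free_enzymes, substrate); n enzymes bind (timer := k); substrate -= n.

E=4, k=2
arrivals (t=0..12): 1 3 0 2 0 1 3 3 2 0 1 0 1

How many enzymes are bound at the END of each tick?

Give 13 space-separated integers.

t=0: arr=1 -> substrate=0 bound=1 product=0
t=1: arr=3 -> substrate=0 bound=4 product=0
t=2: arr=0 -> substrate=0 bound=3 product=1
t=3: arr=2 -> substrate=0 bound=2 product=4
t=4: arr=0 -> substrate=0 bound=2 product=4
t=5: arr=1 -> substrate=0 bound=1 product=6
t=6: arr=3 -> substrate=0 bound=4 product=6
t=7: arr=3 -> substrate=2 bound=4 product=7
t=8: arr=2 -> substrate=1 bound=4 product=10
t=9: arr=0 -> substrate=0 bound=4 product=11
t=10: arr=1 -> substrate=0 bound=2 product=14
t=11: arr=0 -> substrate=0 bound=1 product=15
t=12: arr=1 -> substrate=0 bound=1 product=16

Answer: 1 4 3 2 2 1 4 4 4 4 2 1 1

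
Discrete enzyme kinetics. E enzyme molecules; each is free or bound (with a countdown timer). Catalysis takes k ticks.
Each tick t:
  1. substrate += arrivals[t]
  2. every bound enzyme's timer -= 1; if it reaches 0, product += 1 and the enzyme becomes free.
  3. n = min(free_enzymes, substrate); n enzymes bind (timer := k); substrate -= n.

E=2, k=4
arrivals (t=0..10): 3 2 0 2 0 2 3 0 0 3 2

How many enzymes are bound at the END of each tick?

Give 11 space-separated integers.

t=0: arr=3 -> substrate=1 bound=2 product=0
t=1: arr=2 -> substrate=3 bound=2 product=0
t=2: arr=0 -> substrate=3 bound=2 product=0
t=3: arr=2 -> substrate=5 bound=2 product=0
t=4: arr=0 -> substrate=3 bound=2 product=2
t=5: arr=2 -> substrate=5 bound=2 product=2
t=6: arr=3 -> substrate=8 bound=2 product=2
t=7: arr=0 -> substrate=8 bound=2 product=2
t=8: arr=0 -> substrate=6 bound=2 product=4
t=9: arr=3 -> substrate=9 bound=2 product=4
t=10: arr=2 -> substrate=11 bound=2 product=4

Answer: 2 2 2 2 2 2 2 2 2 2 2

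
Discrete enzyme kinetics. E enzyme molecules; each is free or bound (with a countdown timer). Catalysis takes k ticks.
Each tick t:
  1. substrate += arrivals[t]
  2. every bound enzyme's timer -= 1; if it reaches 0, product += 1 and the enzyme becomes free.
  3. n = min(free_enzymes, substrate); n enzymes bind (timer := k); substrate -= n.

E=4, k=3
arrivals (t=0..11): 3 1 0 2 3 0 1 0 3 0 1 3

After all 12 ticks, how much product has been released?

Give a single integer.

Answer: 12

Derivation:
t=0: arr=3 -> substrate=0 bound=3 product=0
t=1: arr=1 -> substrate=0 bound=4 product=0
t=2: arr=0 -> substrate=0 bound=4 product=0
t=3: arr=2 -> substrate=0 bound=3 product=3
t=4: arr=3 -> substrate=1 bound=4 product=4
t=5: arr=0 -> substrate=1 bound=4 product=4
t=6: arr=1 -> substrate=0 bound=4 product=6
t=7: arr=0 -> substrate=0 bound=2 product=8
t=8: arr=3 -> substrate=1 bound=4 product=8
t=9: arr=0 -> substrate=0 bound=3 product=10
t=10: arr=1 -> substrate=0 bound=4 product=10
t=11: arr=3 -> substrate=1 bound=4 product=12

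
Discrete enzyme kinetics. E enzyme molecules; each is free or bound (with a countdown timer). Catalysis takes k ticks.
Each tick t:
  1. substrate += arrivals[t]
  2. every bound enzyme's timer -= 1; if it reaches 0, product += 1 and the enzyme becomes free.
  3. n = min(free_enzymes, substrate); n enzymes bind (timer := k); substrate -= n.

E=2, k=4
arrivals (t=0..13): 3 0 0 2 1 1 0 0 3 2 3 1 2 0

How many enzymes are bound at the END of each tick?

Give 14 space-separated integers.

Answer: 2 2 2 2 2 2 2 2 2 2 2 2 2 2

Derivation:
t=0: arr=3 -> substrate=1 bound=2 product=0
t=1: arr=0 -> substrate=1 bound=2 product=0
t=2: arr=0 -> substrate=1 bound=2 product=0
t=3: arr=2 -> substrate=3 bound=2 product=0
t=4: arr=1 -> substrate=2 bound=2 product=2
t=5: arr=1 -> substrate=3 bound=2 product=2
t=6: arr=0 -> substrate=3 bound=2 product=2
t=7: arr=0 -> substrate=3 bound=2 product=2
t=8: arr=3 -> substrate=4 bound=2 product=4
t=9: arr=2 -> substrate=6 bound=2 product=4
t=10: arr=3 -> substrate=9 bound=2 product=4
t=11: arr=1 -> substrate=10 bound=2 product=4
t=12: arr=2 -> substrate=10 bound=2 product=6
t=13: arr=0 -> substrate=10 bound=2 product=6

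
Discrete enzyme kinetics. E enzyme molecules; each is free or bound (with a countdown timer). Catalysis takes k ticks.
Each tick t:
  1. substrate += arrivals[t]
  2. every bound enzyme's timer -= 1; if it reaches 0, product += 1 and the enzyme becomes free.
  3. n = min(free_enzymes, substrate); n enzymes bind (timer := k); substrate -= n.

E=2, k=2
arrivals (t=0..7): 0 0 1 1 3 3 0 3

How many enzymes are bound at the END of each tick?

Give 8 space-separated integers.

Answer: 0 0 1 2 2 2 2 2

Derivation:
t=0: arr=0 -> substrate=0 bound=0 product=0
t=1: arr=0 -> substrate=0 bound=0 product=0
t=2: arr=1 -> substrate=0 bound=1 product=0
t=3: arr=1 -> substrate=0 bound=2 product=0
t=4: arr=3 -> substrate=2 bound=2 product=1
t=5: arr=3 -> substrate=4 bound=2 product=2
t=6: arr=0 -> substrate=3 bound=2 product=3
t=7: arr=3 -> substrate=5 bound=2 product=4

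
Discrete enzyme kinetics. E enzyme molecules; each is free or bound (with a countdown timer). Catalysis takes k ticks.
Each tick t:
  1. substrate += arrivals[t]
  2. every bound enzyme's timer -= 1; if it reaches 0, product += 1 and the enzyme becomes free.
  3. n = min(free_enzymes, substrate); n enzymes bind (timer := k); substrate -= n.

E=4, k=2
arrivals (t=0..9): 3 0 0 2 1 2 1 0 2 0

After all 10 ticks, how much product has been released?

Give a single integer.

t=0: arr=3 -> substrate=0 bound=3 product=0
t=1: arr=0 -> substrate=0 bound=3 product=0
t=2: arr=0 -> substrate=0 bound=0 product=3
t=3: arr=2 -> substrate=0 bound=2 product=3
t=4: arr=1 -> substrate=0 bound=3 product=3
t=5: arr=2 -> substrate=0 bound=3 product=5
t=6: arr=1 -> substrate=0 bound=3 product=6
t=7: arr=0 -> substrate=0 bound=1 product=8
t=8: arr=2 -> substrate=0 bound=2 product=9
t=9: arr=0 -> substrate=0 bound=2 product=9

Answer: 9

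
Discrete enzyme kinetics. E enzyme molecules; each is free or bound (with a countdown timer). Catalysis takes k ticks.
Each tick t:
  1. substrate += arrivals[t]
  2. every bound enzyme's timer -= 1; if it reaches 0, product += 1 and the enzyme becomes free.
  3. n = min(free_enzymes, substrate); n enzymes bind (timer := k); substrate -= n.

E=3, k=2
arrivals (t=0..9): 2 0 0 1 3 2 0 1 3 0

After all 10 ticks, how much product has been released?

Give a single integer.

Answer: 9

Derivation:
t=0: arr=2 -> substrate=0 bound=2 product=0
t=1: arr=0 -> substrate=0 bound=2 product=0
t=2: arr=0 -> substrate=0 bound=0 product=2
t=3: arr=1 -> substrate=0 bound=1 product=2
t=4: arr=3 -> substrate=1 bound=3 product=2
t=5: arr=2 -> substrate=2 bound=3 product=3
t=6: arr=0 -> substrate=0 bound=3 product=5
t=7: arr=1 -> substrate=0 bound=3 product=6
t=8: arr=3 -> substrate=1 bound=3 product=8
t=9: arr=0 -> substrate=0 bound=3 product=9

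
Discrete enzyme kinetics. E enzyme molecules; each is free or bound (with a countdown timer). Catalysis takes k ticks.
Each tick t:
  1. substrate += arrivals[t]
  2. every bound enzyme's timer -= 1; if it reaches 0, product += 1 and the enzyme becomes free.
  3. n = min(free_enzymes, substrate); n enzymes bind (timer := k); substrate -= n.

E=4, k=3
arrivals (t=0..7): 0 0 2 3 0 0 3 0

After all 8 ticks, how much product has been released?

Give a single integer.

t=0: arr=0 -> substrate=0 bound=0 product=0
t=1: arr=0 -> substrate=0 bound=0 product=0
t=2: arr=2 -> substrate=0 bound=2 product=0
t=3: arr=3 -> substrate=1 bound=4 product=0
t=4: arr=0 -> substrate=1 bound=4 product=0
t=5: arr=0 -> substrate=0 bound=3 product=2
t=6: arr=3 -> substrate=0 bound=4 product=4
t=7: arr=0 -> substrate=0 bound=4 product=4

Answer: 4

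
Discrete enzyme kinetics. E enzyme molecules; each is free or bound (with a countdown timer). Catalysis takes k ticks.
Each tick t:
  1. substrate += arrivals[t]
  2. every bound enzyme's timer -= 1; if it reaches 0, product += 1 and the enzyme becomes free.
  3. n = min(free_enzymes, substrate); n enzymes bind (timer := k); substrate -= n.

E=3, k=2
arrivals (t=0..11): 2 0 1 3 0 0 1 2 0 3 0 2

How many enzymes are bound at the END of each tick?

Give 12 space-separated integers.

t=0: arr=2 -> substrate=0 bound=2 product=0
t=1: arr=0 -> substrate=0 bound=2 product=0
t=2: arr=1 -> substrate=0 bound=1 product=2
t=3: arr=3 -> substrate=1 bound=3 product=2
t=4: arr=0 -> substrate=0 bound=3 product=3
t=5: arr=0 -> substrate=0 bound=1 product=5
t=6: arr=1 -> substrate=0 bound=1 product=6
t=7: arr=2 -> substrate=0 bound=3 product=6
t=8: arr=0 -> substrate=0 bound=2 product=7
t=9: arr=3 -> substrate=0 bound=3 product=9
t=10: arr=0 -> substrate=0 bound=3 product=9
t=11: arr=2 -> substrate=0 bound=2 product=12

Answer: 2 2 1 3 3 1 1 3 2 3 3 2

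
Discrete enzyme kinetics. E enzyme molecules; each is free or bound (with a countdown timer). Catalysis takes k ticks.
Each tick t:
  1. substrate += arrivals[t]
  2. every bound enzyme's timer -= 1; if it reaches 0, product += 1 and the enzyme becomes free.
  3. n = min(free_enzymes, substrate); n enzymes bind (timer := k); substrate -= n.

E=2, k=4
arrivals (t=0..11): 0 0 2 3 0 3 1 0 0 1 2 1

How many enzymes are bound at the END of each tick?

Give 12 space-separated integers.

Answer: 0 0 2 2 2 2 2 2 2 2 2 2

Derivation:
t=0: arr=0 -> substrate=0 bound=0 product=0
t=1: arr=0 -> substrate=0 bound=0 product=0
t=2: arr=2 -> substrate=0 bound=2 product=0
t=3: arr=3 -> substrate=3 bound=2 product=0
t=4: arr=0 -> substrate=3 bound=2 product=0
t=5: arr=3 -> substrate=6 bound=2 product=0
t=6: arr=1 -> substrate=5 bound=2 product=2
t=7: arr=0 -> substrate=5 bound=2 product=2
t=8: arr=0 -> substrate=5 bound=2 product=2
t=9: arr=1 -> substrate=6 bound=2 product=2
t=10: arr=2 -> substrate=6 bound=2 product=4
t=11: arr=1 -> substrate=7 bound=2 product=4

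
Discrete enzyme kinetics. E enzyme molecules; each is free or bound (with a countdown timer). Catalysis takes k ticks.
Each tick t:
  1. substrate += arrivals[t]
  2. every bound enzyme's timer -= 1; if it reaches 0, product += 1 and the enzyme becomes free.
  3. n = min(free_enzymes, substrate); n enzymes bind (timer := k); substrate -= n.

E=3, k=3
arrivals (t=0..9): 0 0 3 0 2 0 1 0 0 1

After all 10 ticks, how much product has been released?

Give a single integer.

Answer: 6

Derivation:
t=0: arr=0 -> substrate=0 bound=0 product=0
t=1: arr=0 -> substrate=0 bound=0 product=0
t=2: arr=3 -> substrate=0 bound=3 product=0
t=3: arr=0 -> substrate=0 bound=3 product=0
t=4: arr=2 -> substrate=2 bound=3 product=0
t=5: arr=0 -> substrate=0 bound=2 product=3
t=6: arr=1 -> substrate=0 bound=3 product=3
t=7: arr=0 -> substrate=0 bound=3 product=3
t=8: arr=0 -> substrate=0 bound=1 product=5
t=9: arr=1 -> substrate=0 bound=1 product=6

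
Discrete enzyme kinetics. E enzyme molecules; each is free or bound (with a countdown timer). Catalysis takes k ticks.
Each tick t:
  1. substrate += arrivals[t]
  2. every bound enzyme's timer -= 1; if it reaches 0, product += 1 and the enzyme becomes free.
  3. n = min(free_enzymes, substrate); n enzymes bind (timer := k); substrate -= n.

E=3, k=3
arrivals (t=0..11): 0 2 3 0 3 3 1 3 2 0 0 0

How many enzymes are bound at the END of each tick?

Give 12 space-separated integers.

Answer: 0 2 3 3 3 3 3 3 3 3 3 3

Derivation:
t=0: arr=0 -> substrate=0 bound=0 product=0
t=1: arr=2 -> substrate=0 bound=2 product=0
t=2: arr=3 -> substrate=2 bound=3 product=0
t=3: arr=0 -> substrate=2 bound=3 product=0
t=4: arr=3 -> substrate=3 bound=3 product=2
t=5: arr=3 -> substrate=5 bound=3 product=3
t=6: arr=1 -> substrate=6 bound=3 product=3
t=7: arr=3 -> substrate=7 bound=3 product=5
t=8: arr=2 -> substrate=8 bound=3 product=6
t=9: arr=0 -> substrate=8 bound=3 product=6
t=10: arr=0 -> substrate=6 bound=3 product=8
t=11: arr=0 -> substrate=5 bound=3 product=9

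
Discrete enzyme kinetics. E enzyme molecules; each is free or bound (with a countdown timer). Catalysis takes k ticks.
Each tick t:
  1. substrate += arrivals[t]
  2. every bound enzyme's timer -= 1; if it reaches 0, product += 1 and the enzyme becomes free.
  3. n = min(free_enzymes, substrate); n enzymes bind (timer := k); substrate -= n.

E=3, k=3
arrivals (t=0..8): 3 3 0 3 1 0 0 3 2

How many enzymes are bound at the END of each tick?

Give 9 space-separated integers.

Answer: 3 3 3 3 3 3 3 3 3

Derivation:
t=0: arr=3 -> substrate=0 bound=3 product=0
t=1: arr=3 -> substrate=3 bound=3 product=0
t=2: arr=0 -> substrate=3 bound=3 product=0
t=3: arr=3 -> substrate=3 bound=3 product=3
t=4: arr=1 -> substrate=4 bound=3 product=3
t=5: arr=0 -> substrate=4 bound=3 product=3
t=6: arr=0 -> substrate=1 bound=3 product=6
t=7: arr=3 -> substrate=4 bound=3 product=6
t=8: arr=2 -> substrate=6 bound=3 product=6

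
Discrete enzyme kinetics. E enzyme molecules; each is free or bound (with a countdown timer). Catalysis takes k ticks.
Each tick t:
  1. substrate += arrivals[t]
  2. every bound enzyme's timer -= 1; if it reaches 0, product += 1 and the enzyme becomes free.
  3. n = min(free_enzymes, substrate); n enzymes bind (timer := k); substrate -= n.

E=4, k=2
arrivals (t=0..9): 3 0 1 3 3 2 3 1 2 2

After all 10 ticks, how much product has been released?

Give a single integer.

t=0: arr=3 -> substrate=0 bound=3 product=0
t=1: arr=0 -> substrate=0 bound=3 product=0
t=2: arr=1 -> substrate=0 bound=1 product=3
t=3: arr=3 -> substrate=0 bound=4 product=3
t=4: arr=3 -> substrate=2 bound=4 product=4
t=5: arr=2 -> substrate=1 bound=4 product=7
t=6: arr=3 -> substrate=3 bound=4 product=8
t=7: arr=1 -> substrate=1 bound=4 product=11
t=8: arr=2 -> substrate=2 bound=4 product=12
t=9: arr=2 -> substrate=1 bound=4 product=15

Answer: 15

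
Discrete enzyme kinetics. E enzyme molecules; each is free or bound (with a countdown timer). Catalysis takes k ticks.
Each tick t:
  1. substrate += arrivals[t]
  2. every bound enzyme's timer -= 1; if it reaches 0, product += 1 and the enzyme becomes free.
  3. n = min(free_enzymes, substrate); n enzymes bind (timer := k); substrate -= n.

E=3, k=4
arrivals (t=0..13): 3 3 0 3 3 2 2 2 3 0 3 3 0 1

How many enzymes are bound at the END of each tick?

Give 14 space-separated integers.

Answer: 3 3 3 3 3 3 3 3 3 3 3 3 3 3

Derivation:
t=0: arr=3 -> substrate=0 bound=3 product=0
t=1: arr=3 -> substrate=3 bound=3 product=0
t=2: arr=0 -> substrate=3 bound=3 product=0
t=3: arr=3 -> substrate=6 bound=3 product=0
t=4: arr=3 -> substrate=6 bound=3 product=3
t=5: arr=2 -> substrate=8 bound=3 product=3
t=6: arr=2 -> substrate=10 bound=3 product=3
t=7: arr=2 -> substrate=12 bound=3 product=3
t=8: arr=3 -> substrate=12 bound=3 product=6
t=9: arr=0 -> substrate=12 bound=3 product=6
t=10: arr=3 -> substrate=15 bound=3 product=6
t=11: arr=3 -> substrate=18 bound=3 product=6
t=12: arr=0 -> substrate=15 bound=3 product=9
t=13: arr=1 -> substrate=16 bound=3 product=9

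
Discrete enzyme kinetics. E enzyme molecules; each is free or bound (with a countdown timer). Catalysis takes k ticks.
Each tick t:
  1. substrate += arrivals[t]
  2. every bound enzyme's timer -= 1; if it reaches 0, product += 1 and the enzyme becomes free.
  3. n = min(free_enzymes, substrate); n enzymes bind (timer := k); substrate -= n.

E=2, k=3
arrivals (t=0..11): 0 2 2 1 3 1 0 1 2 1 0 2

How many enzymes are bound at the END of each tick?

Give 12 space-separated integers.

Answer: 0 2 2 2 2 2 2 2 2 2 2 2

Derivation:
t=0: arr=0 -> substrate=0 bound=0 product=0
t=1: arr=2 -> substrate=0 bound=2 product=0
t=2: arr=2 -> substrate=2 bound=2 product=0
t=3: arr=1 -> substrate=3 bound=2 product=0
t=4: arr=3 -> substrate=4 bound=2 product=2
t=5: arr=1 -> substrate=5 bound=2 product=2
t=6: arr=0 -> substrate=5 bound=2 product=2
t=7: arr=1 -> substrate=4 bound=2 product=4
t=8: arr=2 -> substrate=6 bound=2 product=4
t=9: arr=1 -> substrate=7 bound=2 product=4
t=10: arr=0 -> substrate=5 bound=2 product=6
t=11: arr=2 -> substrate=7 bound=2 product=6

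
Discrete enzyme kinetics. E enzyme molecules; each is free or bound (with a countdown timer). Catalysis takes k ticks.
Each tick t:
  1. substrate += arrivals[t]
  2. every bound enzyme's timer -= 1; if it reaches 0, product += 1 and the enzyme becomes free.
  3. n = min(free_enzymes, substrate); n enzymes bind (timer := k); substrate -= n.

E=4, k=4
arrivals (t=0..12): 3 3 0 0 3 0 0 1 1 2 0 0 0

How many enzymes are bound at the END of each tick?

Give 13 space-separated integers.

Answer: 3 4 4 4 4 4 4 4 4 4 4 4 2

Derivation:
t=0: arr=3 -> substrate=0 bound=3 product=0
t=1: arr=3 -> substrate=2 bound=4 product=0
t=2: arr=0 -> substrate=2 bound=4 product=0
t=3: arr=0 -> substrate=2 bound=4 product=0
t=4: arr=3 -> substrate=2 bound=4 product=3
t=5: arr=0 -> substrate=1 bound=4 product=4
t=6: arr=0 -> substrate=1 bound=4 product=4
t=7: arr=1 -> substrate=2 bound=4 product=4
t=8: arr=1 -> substrate=0 bound=4 product=7
t=9: arr=2 -> substrate=1 bound=4 product=8
t=10: arr=0 -> substrate=1 bound=4 product=8
t=11: arr=0 -> substrate=1 bound=4 product=8
t=12: arr=0 -> substrate=0 bound=2 product=11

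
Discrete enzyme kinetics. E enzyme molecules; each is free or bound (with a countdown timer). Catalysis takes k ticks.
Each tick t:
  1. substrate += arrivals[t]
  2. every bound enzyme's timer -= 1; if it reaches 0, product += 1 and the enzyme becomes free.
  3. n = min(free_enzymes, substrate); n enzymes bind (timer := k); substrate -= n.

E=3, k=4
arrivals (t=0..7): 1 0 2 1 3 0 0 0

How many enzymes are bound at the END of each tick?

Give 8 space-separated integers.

Answer: 1 1 3 3 3 3 3 3

Derivation:
t=0: arr=1 -> substrate=0 bound=1 product=0
t=1: arr=0 -> substrate=0 bound=1 product=0
t=2: arr=2 -> substrate=0 bound=3 product=0
t=3: arr=1 -> substrate=1 bound=3 product=0
t=4: arr=3 -> substrate=3 bound=3 product=1
t=5: arr=0 -> substrate=3 bound=3 product=1
t=6: arr=0 -> substrate=1 bound=3 product=3
t=7: arr=0 -> substrate=1 bound=3 product=3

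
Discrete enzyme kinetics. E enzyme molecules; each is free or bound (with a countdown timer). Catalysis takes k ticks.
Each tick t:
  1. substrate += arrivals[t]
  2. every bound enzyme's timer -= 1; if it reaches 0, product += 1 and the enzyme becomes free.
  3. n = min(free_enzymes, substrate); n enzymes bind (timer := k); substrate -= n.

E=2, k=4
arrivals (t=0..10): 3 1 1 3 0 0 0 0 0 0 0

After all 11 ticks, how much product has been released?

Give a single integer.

Answer: 4

Derivation:
t=0: arr=3 -> substrate=1 bound=2 product=0
t=1: arr=1 -> substrate=2 bound=2 product=0
t=2: arr=1 -> substrate=3 bound=2 product=0
t=3: arr=3 -> substrate=6 bound=2 product=0
t=4: arr=0 -> substrate=4 bound=2 product=2
t=5: arr=0 -> substrate=4 bound=2 product=2
t=6: arr=0 -> substrate=4 bound=2 product=2
t=7: arr=0 -> substrate=4 bound=2 product=2
t=8: arr=0 -> substrate=2 bound=2 product=4
t=9: arr=0 -> substrate=2 bound=2 product=4
t=10: arr=0 -> substrate=2 bound=2 product=4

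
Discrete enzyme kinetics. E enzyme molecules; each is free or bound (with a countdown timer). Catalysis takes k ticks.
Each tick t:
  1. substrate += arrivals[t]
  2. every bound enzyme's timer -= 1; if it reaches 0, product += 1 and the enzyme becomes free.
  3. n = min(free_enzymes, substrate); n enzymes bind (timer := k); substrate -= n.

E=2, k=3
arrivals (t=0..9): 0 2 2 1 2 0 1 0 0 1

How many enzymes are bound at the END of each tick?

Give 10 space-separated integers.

t=0: arr=0 -> substrate=0 bound=0 product=0
t=1: arr=2 -> substrate=0 bound=2 product=0
t=2: arr=2 -> substrate=2 bound=2 product=0
t=3: arr=1 -> substrate=3 bound=2 product=0
t=4: arr=2 -> substrate=3 bound=2 product=2
t=5: arr=0 -> substrate=3 bound=2 product=2
t=6: arr=1 -> substrate=4 bound=2 product=2
t=7: arr=0 -> substrate=2 bound=2 product=4
t=8: arr=0 -> substrate=2 bound=2 product=4
t=9: arr=1 -> substrate=3 bound=2 product=4

Answer: 0 2 2 2 2 2 2 2 2 2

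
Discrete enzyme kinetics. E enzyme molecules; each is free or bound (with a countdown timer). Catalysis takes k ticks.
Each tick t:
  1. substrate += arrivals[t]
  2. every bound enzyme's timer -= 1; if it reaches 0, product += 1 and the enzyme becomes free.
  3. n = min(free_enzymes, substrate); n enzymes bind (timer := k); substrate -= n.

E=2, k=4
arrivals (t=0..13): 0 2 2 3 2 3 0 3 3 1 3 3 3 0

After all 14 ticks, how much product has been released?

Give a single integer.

t=0: arr=0 -> substrate=0 bound=0 product=0
t=1: arr=2 -> substrate=0 bound=2 product=0
t=2: arr=2 -> substrate=2 bound=2 product=0
t=3: arr=3 -> substrate=5 bound=2 product=0
t=4: arr=2 -> substrate=7 bound=2 product=0
t=5: arr=3 -> substrate=8 bound=2 product=2
t=6: arr=0 -> substrate=8 bound=2 product=2
t=7: arr=3 -> substrate=11 bound=2 product=2
t=8: arr=3 -> substrate=14 bound=2 product=2
t=9: arr=1 -> substrate=13 bound=2 product=4
t=10: arr=3 -> substrate=16 bound=2 product=4
t=11: arr=3 -> substrate=19 bound=2 product=4
t=12: arr=3 -> substrate=22 bound=2 product=4
t=13: arr=0 -> substrate=20 bound=2 product=6

Answer: 6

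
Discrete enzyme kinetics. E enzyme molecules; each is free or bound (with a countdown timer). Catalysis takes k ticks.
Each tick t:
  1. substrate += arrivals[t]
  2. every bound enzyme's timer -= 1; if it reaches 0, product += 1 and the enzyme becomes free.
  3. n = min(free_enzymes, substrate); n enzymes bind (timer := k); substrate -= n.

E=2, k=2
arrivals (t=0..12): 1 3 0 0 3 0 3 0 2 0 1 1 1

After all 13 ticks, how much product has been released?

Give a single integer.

Answer: 11

Derivation:
t=0: arr=1 -> substrate=0 bound=1 product=0
t=1: arr=3 -> substrate=2 bound=2 product=0
t=2: arr=0 -> substrate=1 bound=2 product=1
t=3: arr=0 -> substrate=0 bound=2 product=2
t=4: arr=3 -> substrate=2 bound=2 product=3
t=5: arr=0 -> substrate=1 bound=2 product=4
t=6: arr=3 -> substrate=3 bound=2 product=5
t=7: arr=0 -> substrate=2 bound=2 product=6
t=8: arr=2 -> substrate=3 bound=2 product=7
t=9: arr=0 -> substrate=2 bound=2 product=8
t=10: arr=1 -> substrate=2 bound=2 product=9
t=11: arr=1 -> substrate=2 bound=2 product=10
t=12: arr=1 -> substrate=2 bound=2 product=11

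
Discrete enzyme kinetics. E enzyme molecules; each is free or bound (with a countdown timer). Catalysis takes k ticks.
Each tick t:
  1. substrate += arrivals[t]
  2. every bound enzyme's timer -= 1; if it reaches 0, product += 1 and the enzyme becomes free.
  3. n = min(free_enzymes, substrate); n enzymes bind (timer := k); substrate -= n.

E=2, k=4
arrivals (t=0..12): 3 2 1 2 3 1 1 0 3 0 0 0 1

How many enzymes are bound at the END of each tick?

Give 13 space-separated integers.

t=0: arr=3 -> substrate=1 bound=2 product=0
t=1: arr=2 -> substrate=3 bound=2 product=0
t=2: arr=1 -> substrate=4 bound=2 product=0
t=3: arr=2 -> substrate=6 bound=2 product=0
t=4: arr=3 -> substrate=7 bound=2 product=2
t=5: arr=1 -> substrate=8 bound=2 product=2
t=6: arr=1 -> substrate=9 bound=2 product=2
t=7: arr=0 -> substrate=9 bound=2 product=2
t=8: arr=3 -> substrate=10 bound=2 product=4
t=9: arr=0 -> substrate=10 bound=2 product=4
t=10: arr=0 -> substrate=10 bound=2 product=4
t=11: arr=0 -> substrate=10 bound=2 product=4
t=12: arr=1 -> substrate=9 bound=2 product=6

Answer: 2 2 2 2 2 2 2 2 2 2 2 2 2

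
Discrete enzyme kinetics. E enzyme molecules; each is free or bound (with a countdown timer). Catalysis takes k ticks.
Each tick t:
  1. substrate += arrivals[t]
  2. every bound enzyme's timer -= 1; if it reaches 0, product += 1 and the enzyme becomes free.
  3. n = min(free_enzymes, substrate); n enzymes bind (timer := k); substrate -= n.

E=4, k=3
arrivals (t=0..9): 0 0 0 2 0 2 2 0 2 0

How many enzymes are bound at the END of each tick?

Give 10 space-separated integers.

Answer: 0 0 0 2 2 4 4 4 4 2

Derivation:
t=0: arr=0 -> substrate=0 bound=0 product=0
t=1: arr=0 -> substrate=0 bound=0 product=0
t=2: arr=0 -> substrate=0 bound=0 product=0
t=3: arr=2 -> substrate=0 bound=2 product=0
t=4: arr=0 -> substrate=0 bound=2 product=0
t=5: arr=2 -> substrate=0 bound=4 product=0
t=6: arr=2 -> substrate=0 bound=4 product=2
t=7: arr=0 -> substrate=0 bound=4 product=2
t=8: arr=2 -> substrate=0 bound=4 product=4
t=9: arr=0 -> substrate=0 bound=2 product=6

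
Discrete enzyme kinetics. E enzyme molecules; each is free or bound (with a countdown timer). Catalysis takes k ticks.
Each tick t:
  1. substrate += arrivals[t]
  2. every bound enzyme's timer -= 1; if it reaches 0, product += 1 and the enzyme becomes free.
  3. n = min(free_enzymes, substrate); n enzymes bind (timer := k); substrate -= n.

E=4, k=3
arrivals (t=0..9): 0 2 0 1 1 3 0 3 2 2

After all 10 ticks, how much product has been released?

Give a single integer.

t=0: arr=0 -> substrate=0 bound=0 product=0
t=1: arr=2 -> substrate=0 bound=2 product=0
t=2: arr=0 -> substrate=0 bound=2 product=0
t=3: arr=1 -> substrate=0 bound=3 product=0
t=4: arr=1 -> substrate=0 bound=2 product=2
t=5: arr=3 -> substrate=1 bound=4 product=2
t=6: arr=0 -> substrate=0 bound=4 product=3
t=7: arr=3 -> substrate=2 bound=4 product=4
t=8: arr=2 -> substrate=2 bound=4 product=6
t=9: arr=2 -> substrate=3 bound=4 product=7

Answer: 7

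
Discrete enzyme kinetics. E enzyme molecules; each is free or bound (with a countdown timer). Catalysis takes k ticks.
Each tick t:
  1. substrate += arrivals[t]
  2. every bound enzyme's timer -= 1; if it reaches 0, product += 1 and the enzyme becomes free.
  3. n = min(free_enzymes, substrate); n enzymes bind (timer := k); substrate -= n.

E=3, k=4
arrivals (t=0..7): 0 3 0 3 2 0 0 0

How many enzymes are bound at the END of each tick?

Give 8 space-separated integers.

t=0: arr=0 -> substrate=0 bound=0 product=0
t=1: arr=3 -> substrate=0 bound=3 product=0
t=2: arr=0 -> substrate=0 bound=3 product=0
t=3: arr=3 -> substrate=3 bound=3 product=0
t=4: arr=2 -> substrate=5 bound=3 product=0
t=5: arr=0 -> substrate=2 bound=3 product=3
t=6: arr=0 -> substrate=2 bound=3 product=3
t=7: arr=0 -> substrate=2 bound=3 product=3

Answer: 0 3 3 3 3 3 3 3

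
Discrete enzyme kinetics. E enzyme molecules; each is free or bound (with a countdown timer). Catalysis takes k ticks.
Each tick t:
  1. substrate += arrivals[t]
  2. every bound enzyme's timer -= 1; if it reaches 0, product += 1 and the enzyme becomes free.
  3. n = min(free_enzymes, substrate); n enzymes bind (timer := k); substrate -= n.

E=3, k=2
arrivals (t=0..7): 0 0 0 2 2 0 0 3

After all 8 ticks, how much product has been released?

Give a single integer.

Answer: 4

Derivation:
t=0: arr=0 -> substrate=0 bound=0 product=0
t=1: arr=0 -> substrate=0 bound=0 product=0
t=2: arr=0 -> substrate=0 bound=0 product=0
t=3: arr=2 -> substrate=0 bound=2 product=0
t=4: arr=2 -> substrate=1 bound=3 product=0
t=5: arr=0 -> substrate=0 bound=2 product=2
t=6: arr=0 -> substrate=0 bound=1 product=3
t=7: arr=3 -> substrate=0 bound=3 product=4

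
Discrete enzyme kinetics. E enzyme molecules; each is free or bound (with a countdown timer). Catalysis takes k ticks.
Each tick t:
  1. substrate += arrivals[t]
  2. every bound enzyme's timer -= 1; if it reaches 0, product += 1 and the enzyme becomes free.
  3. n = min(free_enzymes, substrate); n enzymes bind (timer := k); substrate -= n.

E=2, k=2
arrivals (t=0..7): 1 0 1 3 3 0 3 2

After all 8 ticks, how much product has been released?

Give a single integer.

Answer: 5

Derivation:
t=0: arr=1 -> substrate=0 bound=1 product=0
t=1: arr=0 -> substrate=0 bound=1 product=0
t=2: arr=1 -> substrate=0 bound=1 product=1
t=3: arr=3 -> substrate=2 bound=2 product=1
t=4: arr=3 -> substrate=4 bound=2 product=2
t=5: arr=0 -> substrate=3 bound=2 product=3
t=6: arr=3 -> substrate=5 bound=2 product=4
t=7: arr=2 -> substrate=6 bound=2 product=5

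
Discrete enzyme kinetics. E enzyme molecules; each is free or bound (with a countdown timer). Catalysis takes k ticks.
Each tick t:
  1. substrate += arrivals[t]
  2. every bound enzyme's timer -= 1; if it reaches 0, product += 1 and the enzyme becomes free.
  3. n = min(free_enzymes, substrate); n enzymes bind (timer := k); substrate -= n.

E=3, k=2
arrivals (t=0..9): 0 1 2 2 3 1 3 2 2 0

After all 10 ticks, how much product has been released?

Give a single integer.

Answer: 10

Derivation:
t=0: arr=0 -> substrate=0 bound=0 product=0
t=1: arr=1 -> substrate=0 bound=1 product=0
t=2: arr=2 -> substrate=0 bound=3 product=0
t=3: arr=2 -> substrate=1 bound=3 product=1
t=4: arr=3 -> substrate=2 bound=3 product=3
t=5: arr=1 -> substrate=2 bound=3 product=4
t=6: arr=3 -> substrate=3 bound=3 product=6
t=7: arr=2 -> substrate=4 bound=3 product=7
t=8: arr=2 -> substrate=4 bound=3 product=9
t=9: arr=0 -> substrate=3 bound=3 product=10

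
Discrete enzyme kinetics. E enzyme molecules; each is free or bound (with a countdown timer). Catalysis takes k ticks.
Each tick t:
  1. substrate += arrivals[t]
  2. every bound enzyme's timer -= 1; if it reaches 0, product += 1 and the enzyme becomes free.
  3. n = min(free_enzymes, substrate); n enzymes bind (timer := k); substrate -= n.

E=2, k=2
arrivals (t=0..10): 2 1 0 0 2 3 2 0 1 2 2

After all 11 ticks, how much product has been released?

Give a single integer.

Answer: 9

Derivation:
t=0: arr=2 -> substrate=0 bound=2 product=0
t=1: arr=1 -> substrate=1 bound=2 product=0
t=2: arr=0 -> substrate=0 bound=1 product=2
t=3: arr=0 -> substrate=0 bound=1 product=2
t=4: arr=2 -> substrate=0 bound=2 product=3
t=5: arr=3 -> substrate=3 bound=2 product=3
t=6: arr=2 -> substrate=3 bound=2 product=5
t=7: arr=0 -> substrate=3 bound=2 product=5
t=8: arr=1 -> substrate=2 bound=2 product=7
t=9: arr=2 -> substrate=4 bound=2 product=7
t=10: arr=2 -> substrate=4 bound=2 product=9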